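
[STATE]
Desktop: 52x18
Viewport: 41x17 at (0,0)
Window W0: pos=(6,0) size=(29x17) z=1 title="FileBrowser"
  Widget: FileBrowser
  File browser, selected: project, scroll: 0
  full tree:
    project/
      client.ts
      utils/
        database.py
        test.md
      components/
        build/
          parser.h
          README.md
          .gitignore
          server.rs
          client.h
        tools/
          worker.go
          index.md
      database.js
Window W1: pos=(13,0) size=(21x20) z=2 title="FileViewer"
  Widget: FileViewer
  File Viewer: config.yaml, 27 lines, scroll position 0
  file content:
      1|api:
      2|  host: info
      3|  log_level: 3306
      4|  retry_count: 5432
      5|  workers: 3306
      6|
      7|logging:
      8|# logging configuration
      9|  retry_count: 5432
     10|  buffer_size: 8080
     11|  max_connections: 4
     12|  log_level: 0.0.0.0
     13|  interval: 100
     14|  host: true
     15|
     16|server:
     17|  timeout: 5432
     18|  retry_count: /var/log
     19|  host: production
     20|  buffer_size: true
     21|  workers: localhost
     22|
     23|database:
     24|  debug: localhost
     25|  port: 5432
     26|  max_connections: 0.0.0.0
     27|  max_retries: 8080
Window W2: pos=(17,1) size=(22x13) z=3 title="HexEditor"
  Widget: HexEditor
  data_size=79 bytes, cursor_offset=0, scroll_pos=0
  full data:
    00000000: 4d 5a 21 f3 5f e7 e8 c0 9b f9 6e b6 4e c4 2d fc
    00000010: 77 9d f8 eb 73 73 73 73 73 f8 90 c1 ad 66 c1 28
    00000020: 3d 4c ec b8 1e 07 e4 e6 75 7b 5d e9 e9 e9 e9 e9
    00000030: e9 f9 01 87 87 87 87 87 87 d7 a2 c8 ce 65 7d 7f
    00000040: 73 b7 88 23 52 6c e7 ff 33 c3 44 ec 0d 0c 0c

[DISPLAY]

      ┏━━━━━━┏━━━━━━━━━━━━━━━━━━━┓┓      
      ┃ FileB┃ Fi┏━━━━━━━━━━━━━━━━━━━━┓  
      ┠──────┠───┃ HexEditor          ┃  
      ┃> [-] ┃api┠────────────────────┨  
      ┃    cl┃  h┃00000000  4D 5a 21 f┃  
      ┃    [+┃  l┃00000010  77 9d f8 e┃  
      ┃    [+┃  r┃00000020  3d 4c ec b┃  
      ┃    da┃  w┃00000030  e9 f9 01 8┃  
      ┃      ┃   ┃00000040  73 b7 88 2┃  
      ┃      ┃log┃                    ┃  
      ┃      ┃# l┃                    ┃  
      ┃      ┃  r┃                    ┃  
      ┃      ┃  b┃                    ┃  
      ┃      ┃  m┗━━━━━━━━━━━━━━━━━━━━┛  
      ┃      ┃  log_level: 0.0.0░┃┃      
      ┃      ┃  interval: 100   ░┃┃      
      ┗━━━━━━┃  host: true      ░┃┛      


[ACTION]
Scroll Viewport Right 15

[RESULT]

━━┏━━━━━━━━━━━━━━━━━━━┓┓                 
eB┃ Fi┏━━━━━━━━━━━━━━━━━━━━┓             
──┠───┃ HexEditor          ┃             
] ┃api┠────────────────────┨             
cl┃  h┃00000000  4D 5a 21 f┃             
[+┃  l┃00000010  77 9d f8 e┃             
[+┃  r┃00000020  3d 4c ec b┃             
da┃  w┃00000030  e9 f9 01 8┃             
  ┃   ┃00000040  73 b7 88 2┃             
  ┃log┃                    ┃             
  ┃# l┃                    ┃             
  ┃  r┃                    ┃             
  ┃  b┃                    ┃             
  ┃  m┗━━━━━━━━━━━━━━━━━━━━┛             
  ┃  log_level: 0.0.0░┃┃                 
  ┃  interval: 100   ░┃┃                 
━━┃  host: true      ░┃┛                 


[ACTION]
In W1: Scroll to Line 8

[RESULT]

━━┏━━━━━━━━━━━━━━━━━━━┓┓                 
eB┃ Fi┏━━━━━━━━━━━━━━━━━━━━┓             
──┠───┃ HexEditor          ┃             
] ┃# l┠────────────────────┨             
cl┃  r┃00000000  4D 5a 21 f┃             
[+┃  b┃00000010  77 9d f8 e┃             
[+┃  m┃00000020  3d 4c ec b┃             
da┃  l┃00000030  e9 f9 01 8┃             
  ┃  i┃00000040  73 b7 88 2┃             
  ┃  h┃                    ┃             
  ┃   ┃                    ┃             
  ┃ser┃                    ┃             
  ┃  t┃                    ┃             
  ┃  r┗━━━━━━━━━━━━━━━━━━━━┛             
  ┃  host: production░┃┃                 
  ┃  buffer_size: tru░┃┃                 
━━┃  workers: localho░┃┛                 


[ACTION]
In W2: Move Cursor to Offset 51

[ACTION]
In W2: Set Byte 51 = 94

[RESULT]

━━┏━━━━━━━━━━━━━━━━━━━┓┓                 
eB┃ Fi┏━━━━━━━━━━━━━━━━━━━━┓             
──┠───┃ HexEditor          ┃             
] ┃# l┠────────────────────┨             
cl┃  r┃00000000  4d 5a 21 f┃             
[+┃  b┃00000010  77 9d f8 e┃             
[+┃  m┃00000020  3d 4c ec b┃             
da┃  l┃00000030  e9 f9 01 9┃             
  ┃  i┃00000040  73 b7 88 2┃             
  ┃  h┃                    ┃             
  ┃   ┃                    ┃             
  ┃ser┃                    ┃             
  ┃  t┃                    ┃             
  ┃  r┗━━━━━━━━━━━━━━━━━━━━┛             
  ┃  host: production░┃┃                 
  ┃  buffer_size: tru░┃┃                 
━━┃  workers: localho░┃┛                 


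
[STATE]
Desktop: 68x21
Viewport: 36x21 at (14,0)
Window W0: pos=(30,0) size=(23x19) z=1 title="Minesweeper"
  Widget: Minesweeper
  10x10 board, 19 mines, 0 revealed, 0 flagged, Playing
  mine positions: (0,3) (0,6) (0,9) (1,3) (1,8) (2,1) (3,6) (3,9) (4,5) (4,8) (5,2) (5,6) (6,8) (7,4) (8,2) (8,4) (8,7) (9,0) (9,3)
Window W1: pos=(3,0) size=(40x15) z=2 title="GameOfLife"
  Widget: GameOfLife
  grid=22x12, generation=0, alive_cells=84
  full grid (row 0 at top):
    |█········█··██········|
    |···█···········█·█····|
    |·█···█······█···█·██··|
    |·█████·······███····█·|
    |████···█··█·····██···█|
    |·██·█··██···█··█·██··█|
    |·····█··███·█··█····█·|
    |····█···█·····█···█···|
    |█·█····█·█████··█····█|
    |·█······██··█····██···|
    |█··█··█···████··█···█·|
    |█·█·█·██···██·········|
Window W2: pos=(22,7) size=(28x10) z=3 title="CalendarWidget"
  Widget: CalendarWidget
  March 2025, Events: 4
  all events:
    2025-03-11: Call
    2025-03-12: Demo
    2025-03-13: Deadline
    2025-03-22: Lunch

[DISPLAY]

━━━━━━━━━━━━━━━━━━━━━━━━━━━━┓━━━━━━━
e                           ┃       
────────────────────────────┨───────
                            ┃       
·····█·█····                ┃       
··█···█·██··                ┃       
···███····█·                ┃       
█·····██┏━━━━━━━━━━━━━━━━━━━━━━━━━━┓
··█··█·█┃ CalendarWidget           ┃
█·█··█··┠──────────────────────────┨
····█···┃        March 2025        ┃
████··█·┃Mo Tu We Th Fr Sa Su      ┃
··█····█┃                1  2      ┃
████··█·┃ 3  4  5  6  7  8  9      ┃
━━━━━━━━┃10 11* 12* 13* 14 15 16   ┃
        ┃17 18 19 20 21 22* 23     ┃
        ┗━━━━━━━━━━━━━━━━━━━━━━━━━━┛
                ┃                   
                ┗━━━━━━━━━━━━━━━━━━━
                                    
                                    


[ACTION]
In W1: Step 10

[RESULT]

━━━━━━━━━━━━━━━━━━━━━━━━━━━━┓━━━━━━━
e                           ┃       
────────────────────────────┨───────
                            ┃       
············                ┃       
············                ┃       
············                ┃       
········┏━━━━━━━━━━━━━━━━━━━━━━━━━━┓
█···██··┃ CalendarWidget           ┃
██·█····┠──────────────────────────┨
····█·█·┃        March 2025        ┃
██···█··┃Mo Tu We Th Fr Sa Su      ┃
········┃                1  2      ┃
········┃ 3  4  5  6  7  8  9      ┃
━━━━━━━━┃10 11* 12* 13* 14 15 16   ┃
        ┃17 18 19 20 21 22* 23     ┃
        ┗━━━━━━━━━━━━━━━━━━━━━━━━━━┛
                ┃                   
                ┗━━━━━━━━━━━━━━━━━━━
                                    
                                    


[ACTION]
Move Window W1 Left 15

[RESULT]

━━━━━━━━━━━━━━━━━━━━━━━━━┓━━━━━━━━━━
                         ┃per       
─────────────────────────┨──────────
                         ┃■         
·········                ┃■         
·········                ┃■         
·········                ┃■         
········┏━━━━━━━━━━━━━━━━━━━━━━━━━━┓
·██·····┃ CalendarWidget           ┃
█·······┠──────────────────────────┨
·█·█····┃        March 2025        ┃
··█·····┃Mo Tu We Th Fr Sa Su      ┃
········┃                1  2      ┃
········┃ 3  4  5  6  7  8  9      ┃
━━━━━━━━┃10 11* 12* 13* 14 15 16   ┃
        ┃17 18 19 20 21 22* 23     ┃
        ┗━━━━━━━━━━━━━━━━━━━━━━━━━━┛
                ┃                   
                ┗━━━━━━━━━━━━━━━━━━━
                                    
                                    


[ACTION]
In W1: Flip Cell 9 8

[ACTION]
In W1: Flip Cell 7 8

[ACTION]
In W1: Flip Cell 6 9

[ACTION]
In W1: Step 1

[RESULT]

━━━━━━━━━━━━━━━━━━━━━━━━━┓━━━━━━━━━━
                         ┃per       
─────────────────────────┨──────────
                         ┃■         
·········                ┃■         
·········                ┃■         
·········                ┃■         
········┏━━━━━━━━━━━━━━━━━━━━━━━━━━┓
·█······┃ CalendarWidget           ┃
█·······┠──────────────────────────┨
·██·····┃        March 2025        ┃
··█·····┃Mo Tu We Th Fr Sa Su      ┃
········┃                1  2      ┃
········┃ 3  4  5  6  7  8  9      ┃
━━━━━━━━┃10 11* 12* 13* 14 15 16   ┃
        ┃17 18 19 20 21 22* 23     ┃
        ┗━━━━━━━━━━━━━━━━━━━━━━━━━━┛
                ┃                   
                ┗━━━━━━━━━━━━━━━━━━━
                                    
                                    


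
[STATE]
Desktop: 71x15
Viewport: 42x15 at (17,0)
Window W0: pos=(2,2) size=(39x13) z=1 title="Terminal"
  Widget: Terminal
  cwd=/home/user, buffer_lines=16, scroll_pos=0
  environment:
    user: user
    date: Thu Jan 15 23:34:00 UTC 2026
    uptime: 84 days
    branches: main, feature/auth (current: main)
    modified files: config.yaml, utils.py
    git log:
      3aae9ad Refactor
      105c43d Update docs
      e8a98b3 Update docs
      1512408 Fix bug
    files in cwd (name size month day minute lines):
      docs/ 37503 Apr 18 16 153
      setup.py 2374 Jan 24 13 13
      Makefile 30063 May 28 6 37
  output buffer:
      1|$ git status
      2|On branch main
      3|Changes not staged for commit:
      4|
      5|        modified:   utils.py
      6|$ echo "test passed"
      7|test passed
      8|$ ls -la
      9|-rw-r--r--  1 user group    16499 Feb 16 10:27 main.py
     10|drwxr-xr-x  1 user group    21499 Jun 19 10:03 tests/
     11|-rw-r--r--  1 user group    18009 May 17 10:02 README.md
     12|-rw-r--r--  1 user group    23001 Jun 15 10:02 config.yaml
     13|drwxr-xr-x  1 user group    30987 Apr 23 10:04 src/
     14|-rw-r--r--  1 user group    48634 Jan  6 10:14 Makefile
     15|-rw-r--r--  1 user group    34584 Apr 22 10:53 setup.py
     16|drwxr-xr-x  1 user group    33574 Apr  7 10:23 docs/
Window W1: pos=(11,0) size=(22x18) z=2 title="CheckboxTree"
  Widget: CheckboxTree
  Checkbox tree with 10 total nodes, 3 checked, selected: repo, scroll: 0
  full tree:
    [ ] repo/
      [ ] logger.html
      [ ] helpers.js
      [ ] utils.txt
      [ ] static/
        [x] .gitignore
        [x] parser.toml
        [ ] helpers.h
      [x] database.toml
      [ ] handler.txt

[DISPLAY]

━━━━━━━━━━━━━━━┓                          
kboxTree       ┃                          
───────────────┨━━━━━━━┓                  
repo/          ┃       ┃                  
] logger.html  ┃───────┨                  
] helpers.js   ┃       ┃                  
] utils.txt    ┃       ┃                  
] static/      ┃       ┃                  
[x] .gitignore ┃       ┃                  
[x] parser.toml┃       ┃                  
[ ] helpers.h  ┃       ┃                  
] database.toml┃       ┃                  
] handler.txt  ┃       ┃                  
               ┃499 Feb┃                  
               ┃━━━━━━━┛                  


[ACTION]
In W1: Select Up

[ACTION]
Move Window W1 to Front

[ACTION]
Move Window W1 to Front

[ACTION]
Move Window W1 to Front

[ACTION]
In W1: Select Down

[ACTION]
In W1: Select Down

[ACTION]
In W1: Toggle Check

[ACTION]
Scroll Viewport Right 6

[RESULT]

━━━━━━━━━┓                                
ee       ┃                                
─────────┨━━━━━━━┓                        
         ┃       ┃                        
er.html  ┃───────┨                        
ers.js   ┃       ┃                        
s.txt    ┃       ┃                        
ic/      ┃       ┃                        
itignore ┃       ┃                        
rser.toml┃       ┃                        
lpers.h  ┃       ┃                        
base.toml┃       ┃                        
ler.txt  ┃       ┃                        
         ┃499 Feb┃                        
         ┃━━━━━━━┛                        


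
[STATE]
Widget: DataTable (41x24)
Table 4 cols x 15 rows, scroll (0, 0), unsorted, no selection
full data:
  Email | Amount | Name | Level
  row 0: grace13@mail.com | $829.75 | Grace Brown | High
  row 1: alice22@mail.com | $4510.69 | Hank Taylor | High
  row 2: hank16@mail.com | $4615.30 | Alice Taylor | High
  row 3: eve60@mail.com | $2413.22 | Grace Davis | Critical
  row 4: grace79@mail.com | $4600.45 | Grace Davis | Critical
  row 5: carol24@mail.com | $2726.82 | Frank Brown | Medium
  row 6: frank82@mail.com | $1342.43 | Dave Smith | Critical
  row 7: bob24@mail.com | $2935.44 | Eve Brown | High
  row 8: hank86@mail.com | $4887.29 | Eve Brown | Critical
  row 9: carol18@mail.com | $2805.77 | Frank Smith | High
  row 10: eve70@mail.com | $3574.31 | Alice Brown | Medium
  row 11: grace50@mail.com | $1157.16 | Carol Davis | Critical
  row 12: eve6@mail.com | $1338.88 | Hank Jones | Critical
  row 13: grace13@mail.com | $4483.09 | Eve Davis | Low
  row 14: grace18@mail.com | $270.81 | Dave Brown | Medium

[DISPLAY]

Email           │Amount  │Name        │Le
────────────────┼────────┼────────────┼──
grace13@mail.com│$829.75 │Grace Brown │Hi
alice22@mail.com│$4510.69│Hank Taylor │Hi
hank16@mail.com │$4615.30│Alice Taylor│Hi
eve60@mail.com  │$2413.22│Grace Davis │Cr
grace79@mail.com│$4600.45│Grace Davis │Cr
carol24@mail.com│$2726.82│Frank Brown │Me
frank82@mail.com│$1342.43│Dave Smith  │Cr
bob24@mail.com  │$2935.44│Eve Brown   │Hi
hank86@mail.com │$4887.29│Eve Brown   │Cr
carol18@mail.com│$2805.77│Frank Smith │Hi
eve70@mail.com  │$3574.31│Alice Brown │Me
grace50@mail.com│$1157.16│Carol Davis │Cr
eve6@mail.com   │$1338.88│Hank Jones  │Cr
grace13@mail.com│$4483.09│Eve Davis   │Lo
grace18@mail.com│$270.81 │Dave Brown  │Me
                                         
                                         
                                         
                                         
                                         
                                         
                                         


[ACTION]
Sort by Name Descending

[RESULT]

Email           │Amount  │Name       ▼│Le
────────────────┼────────┼────────────┼──
alice22@mail.com│$4510.69│Hank Taylor │Hi
eve6@mail.com   │$1338.88│Hank Jones  │Cr
eve60@mail.com  │$2413.22│Grace Davis │Cr
grace79@mail.com│$4600.45│Grace Davis │Cr
grace13@mail.com│$829.75 │Grace Brown │Hi
carol18@mail.com│$2805.77│Frank Smith │Hi
carol24@mail.com│$2726.82│Frank Brown │Me
grace13@mail.com│$4483.09│Eve Davis   │Lo
bob24@mail.com  │$2935.44│Eve Brown   │Hi
hank86@mail.com │$4887.29│Eve Brown   │Cr
frank82@mail.com│$1342.43│Dave Smith  │Cr
grace18@mail.com│$270.81 │Dave Brown  │Me
grace50@mail.com│$1157.16│Carol Davis │Cr
hank16@mail.com │$4615.30│Alice Taylor│Hi
eve70@mail.com  │$3574.31│Alice Brown │Me
                                         
                                         
                                         
                                         
                                         
                                         
                                         


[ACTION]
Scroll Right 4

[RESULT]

l           │Amount  │Name       ▼│Level 
────────────┼────────┼────────────┼──────
e22@mail.com│$4510.69│Hank Taylor │High  
@mail.com   │$1338.88│Hank Jones  │Critic
0@mail.com  │$2413.22│Grace Davis │Critic
e79@mail.com│$4600.45│Grace Davis │Critic
e13@mail.com│$829.75 │Grace Brown │High  
l18@mail.com│$2805.77│Frank Smith │High  
l24@mail.com│$2726.82│Frank Brown │Medium
e13@mail.com│$4483.09│Eve Davis   │Low   
4@mail.com  │$2935.44│Eve Brown   │High  
86@mail.com │$4887.29│Eve Brown   │Critic
k82@mail.com│$1342.43│Dave Smith  │Critic
e18@mail.com│$270.81 │Dave Brown  │Medium
e50@mail.com│$1157.16│Carol Davis │Critic
16@mail.com │$4615.30│Alice Taylor│High  
0@mail.com  │$3574.31│Alice Brown │Medium
                                         
                                         
                                         
                                         
                                         
                                         
                                         


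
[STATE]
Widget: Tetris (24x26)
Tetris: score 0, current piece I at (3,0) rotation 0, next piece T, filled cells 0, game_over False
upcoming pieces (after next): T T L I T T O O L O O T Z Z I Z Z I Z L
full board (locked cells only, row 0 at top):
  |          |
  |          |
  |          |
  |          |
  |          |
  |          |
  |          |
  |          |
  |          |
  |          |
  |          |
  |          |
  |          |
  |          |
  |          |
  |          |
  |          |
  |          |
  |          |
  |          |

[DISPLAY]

   ████   │Next:        
          │ ▒           
          │▒▒▒          
          │             
          │             
          │             
          │Score:       
          │0            
          │             
          │             
          │             
          │             
          │             
          │             
          │             
          │             
          │             
          │             
          │             
          │             
          │             
          │             
          │             
          │             
          │             
          │             


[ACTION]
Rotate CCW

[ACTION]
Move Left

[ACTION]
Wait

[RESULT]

          │Next:        
  █       │ ▒           
  █       │▒▒▒          
  █       │             
  █       │             
          │             
          │Score:       
          │0            
          │             
          │             
          │             
          │             
          │             
          │             
          │             
          │             
          │             
          │             
          │             
          │             
          │             
          │             
          │             
          │             
          │             
          │             


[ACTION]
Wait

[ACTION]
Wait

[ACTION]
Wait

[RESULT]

          │Next:        
          │ ▒           
          │▒▒▒          
          │             
  █       │             
  █       │             
  █       │Score:       
  █       │0            
          │             
          │             
          │             
          │             
          │             
          │             
          │             
          │             
          │             
          │             
          │             
          │             
          │             
          │             
          │             
          │             
          │             
          │             


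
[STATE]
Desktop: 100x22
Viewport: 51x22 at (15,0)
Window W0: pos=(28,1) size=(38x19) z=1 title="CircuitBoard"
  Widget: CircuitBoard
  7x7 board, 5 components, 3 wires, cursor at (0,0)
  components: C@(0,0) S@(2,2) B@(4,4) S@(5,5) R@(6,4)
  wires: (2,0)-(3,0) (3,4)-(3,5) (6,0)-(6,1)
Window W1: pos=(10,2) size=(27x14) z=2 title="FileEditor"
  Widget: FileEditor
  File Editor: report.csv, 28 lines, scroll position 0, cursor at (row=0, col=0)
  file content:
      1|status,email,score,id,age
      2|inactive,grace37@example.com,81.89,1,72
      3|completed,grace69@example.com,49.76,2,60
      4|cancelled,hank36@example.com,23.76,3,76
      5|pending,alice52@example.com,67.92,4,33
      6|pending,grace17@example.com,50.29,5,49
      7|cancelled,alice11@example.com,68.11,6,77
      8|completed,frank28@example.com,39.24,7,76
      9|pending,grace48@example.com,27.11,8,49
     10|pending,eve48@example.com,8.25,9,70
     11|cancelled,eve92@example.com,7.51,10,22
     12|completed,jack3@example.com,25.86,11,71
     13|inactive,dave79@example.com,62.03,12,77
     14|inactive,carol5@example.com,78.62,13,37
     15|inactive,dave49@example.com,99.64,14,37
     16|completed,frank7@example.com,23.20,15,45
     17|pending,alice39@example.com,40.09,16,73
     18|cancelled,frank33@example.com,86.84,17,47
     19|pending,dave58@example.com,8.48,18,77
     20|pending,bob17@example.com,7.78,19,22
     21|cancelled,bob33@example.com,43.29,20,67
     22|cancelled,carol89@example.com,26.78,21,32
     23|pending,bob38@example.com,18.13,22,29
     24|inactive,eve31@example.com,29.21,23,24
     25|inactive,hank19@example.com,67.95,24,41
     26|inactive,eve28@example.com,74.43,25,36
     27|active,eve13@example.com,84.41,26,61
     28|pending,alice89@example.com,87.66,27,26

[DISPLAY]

                                                   
             ┏━━━━━━━━━━━━━━━━━━━━━━━━━━━━━━━━━━━━┓
━━━━━━━━━━━━━━━━━━━━━┓Board                       ┃
eEditor              ┃────────────────────────────┨
─────────────────────┨ 3 4 5 6                    ┃
us,email,score,id,ag▲┃                            ┃
tive,grace37@example█┃                            ┃
leted,grace69@exampl░┃                            ┃
elled,hank36@example░┃                            ┃
ing,alice52@example.░┃    S                       ┃
ing,grace17@example.░┃                            ┃
elled,alice11@exampl░┃            · ─ ·           ┃
leted,frank28@exampl░┃                            ┃
ing,grace48@example.░┃            B               ┃
ing,eve48@example.co▼┃                            ┃
━━━━━━━━━━━━━━━━━━━━━┛                S           ┃
             ┃                                    ┃
             ┃6   · ─ ·           R               ┃
             ┃Cursor: (0,0)                       ┃
             ┗━━━━━━━━━━━━━━━━━━━━━━━━━━━━━━━━━━━━┛
                                                   
                                                   


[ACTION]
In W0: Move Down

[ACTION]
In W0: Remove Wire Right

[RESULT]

                                                   
             ┏━━━━━━━━━━━━━━━━━━━━━━━━━━━━━━━━━━━━┓
━━━━━━━━━━━━━━━━━━━━━┓Board                       ┃
eEditor              ┃────────────────────────────┨
─────────────────────┨ 3 4 5 6                    ┃
us,email,score,id,ag▲┃                            ┃
tive,grace37@example█┃                            ┃
leted,grace69@exampl░┃                            ┃
elled,hank36@example░┃                            ┃
ing,alice52@example.░┃    S                       ┃
ing,grace17@example.░┃                            ┃
elled,alice11@exampl░┃            · ─ ·           ┃
leted,frank28@exampl░┃                            ┃
ing,grace48@example.░┃            B               ┃
ing,eve48@example.co▼┃                            ┃
━━━━━━━━━━━━━━━━━━━━━┛                S           ┃
             ┃                                    ┃
             ┃6   · ─ ·           R               ┃
             ┃Cursor: (1,0)                       ┃
             ┗━━━━━━━━━━━━━━━━━━━━━━━━━━━━━━━━━━━━┛
                                                   
                                                   


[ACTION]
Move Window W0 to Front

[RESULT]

                                                   
             ┏━━━━━━━━━━━━━━━━━━━━━━━━━━━━━━━━━━━━┓
━━━━━━━━━━━━━┃ CircuitBoard                       ┃
eEditor      ┠────────────────────────────────────┨
─────────────┃   0 1 2 3 4 5 6                    ┃
us,email,scor┃0   C                               ┃
tive,grace37@┃                                    ┃
leted,grace69┃1  [.]                              ┃
elled,hank36@┃                                    ┃
ing,alice52@e┃2   ·       S                       ┃
ing,grace17@e┃    │                               ┃
elled,alice11┃3   ·               · ─ ·           ┃
leted,frank28┃                                    ┃
ing,grace48@e┃4                   B               ┃
ing,eve48@exa┃                                    ┃
━━━━━━━━━━━━━┃5                       S           ┃
             ┃                                    ┃
             ┃6   · ─ ·           R               ┃
             ┃Cursor: (1,0)                       ┃
             ┗━━━━━━━━━━━━━━━━━━━━━━━━━━━━━━━━━━━━┛
                                                   
                                                   


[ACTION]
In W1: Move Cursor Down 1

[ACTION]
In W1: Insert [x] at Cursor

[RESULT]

                                                   
             ┏━━━━━━━━━━━━━━━━━━━━━━━━━━━━━━━━━━━━┓
━━━━━━━━━━━━━┃ CircuitBoard                       ┃
eEditor      ┠────────────────────────────────────┨
─────────────┃   0 1 2 3 4 5 6                    ┃
us,email,scor┃0   C                               ┃
ctive,grace37┃                                    ┃
leted,grace69┃1  [.]                              ┃
elled,hank36@┃                                    ┃
ing,alice52@e┃2   ·       S                       ┃
ing,grace17@e┃    │                               ┃
elled,alice11┃3   ·               · ─ ·           ┃
leted,frank28┃                                    ┃
ing,grace48@e┃4                   B               ┃
ing,eve48@exa┃                                    ┃
━━━━━━━━━━━━━┃5                       S           ┃
             ┃                                    ┃
             ┃6   · ─ ·           R               ┃
             ┃Cursor: (1,0)                       ┃
             ┗━━━━━━━━━━━━━━━━━━━━━━━━━━━━━━━━━━━━┛
                                                   
                                                   


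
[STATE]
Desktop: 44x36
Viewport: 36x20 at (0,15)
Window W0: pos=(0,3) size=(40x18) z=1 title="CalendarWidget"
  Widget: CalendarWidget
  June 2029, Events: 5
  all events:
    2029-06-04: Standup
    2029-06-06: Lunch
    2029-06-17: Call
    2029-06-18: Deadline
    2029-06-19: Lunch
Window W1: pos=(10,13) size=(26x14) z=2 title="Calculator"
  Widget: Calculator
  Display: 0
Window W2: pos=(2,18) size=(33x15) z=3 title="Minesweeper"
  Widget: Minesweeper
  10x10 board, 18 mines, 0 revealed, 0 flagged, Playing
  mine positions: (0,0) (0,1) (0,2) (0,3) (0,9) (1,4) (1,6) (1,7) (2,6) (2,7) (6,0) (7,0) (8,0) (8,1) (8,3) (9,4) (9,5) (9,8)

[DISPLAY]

┃         ┠────────────────────────┨
┃         ┃                       0┃
┃         ┃┌───┬───┬───┬───┐       ┃
┃ ┏━━━━━━━━━━━━━━━━━━━━━━━━━━━━━━━┓┃
┃ ┃ Minesweeper                   ┃┃
┗━┠───────────────────────────────┨┃
  ┃■■■■■■■■■■                     ┃┃
  ┃■■■■■■■■■■                     ┃┃
  ┃■■■■■■■■■■                     ┃┃
  ┃■■■■■■■■■■                     ┃┃
  ┃■■■■■■■■■■                     ┃┃
  ┃■■■■■■■■■■                     ┃┛
  ┃■■■■■■■■■■                     ┃ 
  ┃■■■■■■■■■■                     ┃ 
  ┃■■■■■■■■■■                     ┃ 
  ┃■■■■■■■■■■                     ┃ 
  ┃                               ┃ 
  ┗━━━━━━━━━━━━━━━━━━━━━━━━━━━━━━━┛ 
                                    
                                    


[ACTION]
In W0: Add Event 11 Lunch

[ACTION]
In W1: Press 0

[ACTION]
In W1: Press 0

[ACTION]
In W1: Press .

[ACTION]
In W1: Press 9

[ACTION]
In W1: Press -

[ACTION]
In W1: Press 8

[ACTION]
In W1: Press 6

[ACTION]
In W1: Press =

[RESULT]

┃         ┠────────────────────────┨
┃         ┃                   -85.1┃
┃         ┃┌───┬───┬───┬───┐       ┃
┃ ┏━━━━━━━━━━━━━━━━━━━━━━━━━━━━━━━┓┃
┃ ┃ Minesweeper                   ┃┃
┗━┠───────────────────────────────┨┃
  ┃■■■■■■■■■■                     ┃┃
  ┃■■■■■■■■■■                     ┃┃
  ┃■■■■■■■■■■                     ┃┃
  ┃■■■■■■■■■■                     ┃┃
  ┃■■■■■■■■■■                     ┃┃
  ┃■■■■■■■■■■                     ┃┛
  ┃■■■■■■■■■■                     ┃ 
  ┃■■■■■■■■■■                     ┃ 
  ┃■■■■■■■■■■                     ┃ 
  ┃■■■■■■■■■■                     ┃ 
  ┃                               ┃ 
  ┗━━━━━━━━━━━━━━━━━━━━━━━━━━━━━━━┛ 
                                    
                                    


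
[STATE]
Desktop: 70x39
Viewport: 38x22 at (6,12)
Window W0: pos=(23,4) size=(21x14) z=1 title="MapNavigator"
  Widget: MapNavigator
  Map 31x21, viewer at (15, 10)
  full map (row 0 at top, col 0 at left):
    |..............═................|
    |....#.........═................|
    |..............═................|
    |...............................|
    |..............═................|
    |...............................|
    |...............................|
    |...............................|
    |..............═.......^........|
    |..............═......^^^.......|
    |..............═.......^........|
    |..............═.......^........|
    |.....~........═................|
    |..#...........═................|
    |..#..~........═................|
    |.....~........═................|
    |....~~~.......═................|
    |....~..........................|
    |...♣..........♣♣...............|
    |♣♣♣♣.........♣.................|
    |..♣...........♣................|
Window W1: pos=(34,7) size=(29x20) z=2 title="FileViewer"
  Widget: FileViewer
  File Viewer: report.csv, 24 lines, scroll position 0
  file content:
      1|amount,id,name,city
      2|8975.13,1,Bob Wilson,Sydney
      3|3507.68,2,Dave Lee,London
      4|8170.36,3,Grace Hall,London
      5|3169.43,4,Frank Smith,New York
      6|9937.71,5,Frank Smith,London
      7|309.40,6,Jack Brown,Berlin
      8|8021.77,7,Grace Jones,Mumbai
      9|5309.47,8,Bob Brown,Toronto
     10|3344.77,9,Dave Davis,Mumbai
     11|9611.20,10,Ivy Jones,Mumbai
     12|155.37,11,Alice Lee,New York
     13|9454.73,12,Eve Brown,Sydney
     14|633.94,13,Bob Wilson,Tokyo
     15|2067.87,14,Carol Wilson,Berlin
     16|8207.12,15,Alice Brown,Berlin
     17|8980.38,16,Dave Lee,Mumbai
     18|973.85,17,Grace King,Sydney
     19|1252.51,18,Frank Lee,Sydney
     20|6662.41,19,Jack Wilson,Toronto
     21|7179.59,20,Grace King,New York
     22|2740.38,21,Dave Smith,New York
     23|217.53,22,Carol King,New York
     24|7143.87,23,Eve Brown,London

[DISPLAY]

                 ┃........═@┃3507.68,2
                 ┃........═.┃8170.36,3
                 ┃........═.┃3169.43,4
                 ┃........═.┃9937.71,5
                 ┃........═.┃309.40,6,
                 ┗━━━━━━━━━━┃8021.77,7
                            ┃5309.47,8
                            ┃3344.77,9
                            ┃9611.20,1
                            ┃155.37,11
                            ┃9454.73,1
                            ┃633.94,13
                            ┃2067.87,1
                            ┃8207.12,1
                            ┗━━━━━━━━━
                                      
                                      
                                      
                                      
                                      
                                      
                                      


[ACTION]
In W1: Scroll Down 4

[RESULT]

                 ┃........═@┃309.40,6,
                 ┃........═.┃8021.77,7
                 ┃........═.┃5309.47,8
                 ┃........═.┃3344.77,9
                 ┃........═.┃9611.20,1
                 ┗━━━━━━━━━━┃155.37,11
                            ┃9454.73,1
                            ┃633.94,13
                            ┃2067.87,1
                            ┃8207.12,1
                            ┃8980.38,1
                            ┃973.85,17
                            ┃1252.51,1
                            ┃6662.41,1
                            ┗━━━━━━━━━
                                      
                                      
                                      
                                      
                                      
                                      
                                      


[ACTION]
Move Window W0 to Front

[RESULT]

                 ┃........═@......^..┃
                 ┃........═.......^..┃
                 ┃........═..........┃
                 ┃........═..........┃
                 ┃........═..........┃
                 ┗━━━━━━━━━━━━━━━━━━━┛
                            ┃9454.73,1
                            ┃633.94,13
                            ┃2067.87,1
                            ┃8207.12,1
                            ┃8980.38,1
                            ┃973.85,17
                            ┃1252.51,1
                            ┃6662.41,1
                            ┗━━━━━━━━━
                                      
                                      
                                      
                                      
                                      
                                      
                                      


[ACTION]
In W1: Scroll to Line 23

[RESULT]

                 ┃........═@......^..┃
                 ┃........═.......^..┃
                 ┃........═..........┃
                 ┃........═..........┃
                 ┃........═..........┃
                 ┗━━━━━━━━━━━━━━━━━━━┛
                            ┃8980.38,1
                            ┃973.85,17
                            ┃1252.51,1
                            ┃6662.41,1
                            ┃7179.59,2
                            ┃2740.38,2
                            ┃217.53,22
                            ┃7143.87,2
                            ┗━━━━━━━━━
                                      
                                      
                                      
                                      
                                      
                                      
                                      
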